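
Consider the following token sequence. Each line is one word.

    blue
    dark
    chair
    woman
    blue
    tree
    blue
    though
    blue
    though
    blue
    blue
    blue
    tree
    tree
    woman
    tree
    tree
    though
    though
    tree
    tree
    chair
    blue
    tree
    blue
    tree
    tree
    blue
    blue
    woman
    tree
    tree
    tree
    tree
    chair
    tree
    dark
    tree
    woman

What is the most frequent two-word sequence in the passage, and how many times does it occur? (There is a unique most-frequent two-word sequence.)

"tree tree", 7 times

Bigram frequencies (highest first):
  tree tree: 7
  blue tree: 4
  tree blue: 3
  blue blue: 3
  blue though: 2
  though blue: 2
  … (15 more, each ≤ 2)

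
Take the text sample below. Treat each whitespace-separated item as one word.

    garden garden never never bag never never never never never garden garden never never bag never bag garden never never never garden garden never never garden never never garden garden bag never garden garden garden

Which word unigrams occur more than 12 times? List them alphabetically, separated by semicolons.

Unigram counts meeting the condition (more than 12 times):
  garden: 13
  never: 18

garden; never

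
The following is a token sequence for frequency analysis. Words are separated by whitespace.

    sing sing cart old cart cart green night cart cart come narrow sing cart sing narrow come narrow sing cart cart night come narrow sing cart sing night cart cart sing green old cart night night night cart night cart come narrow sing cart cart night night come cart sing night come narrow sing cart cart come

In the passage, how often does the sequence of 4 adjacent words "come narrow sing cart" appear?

5

Scanning the 54 overlapping 4-gram windows for "come narrow sing cart":
  position 11–14: come narrow sing cart
  position 17–20: come narrow sing cart
  position 23–26: come narrow sing cart
  position 41–44: come narrow sing cart
  position 52–55: come narrow sing cart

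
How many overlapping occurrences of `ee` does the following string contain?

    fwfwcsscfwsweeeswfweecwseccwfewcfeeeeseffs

Sliding a length-2 window over the 42 characters (41 positions):
  position 13–14: ee
  position 14–15: ee
  position 20–21: ee
  position 34–35: ee
  position 35–36: ee
  position 36–37: ee

6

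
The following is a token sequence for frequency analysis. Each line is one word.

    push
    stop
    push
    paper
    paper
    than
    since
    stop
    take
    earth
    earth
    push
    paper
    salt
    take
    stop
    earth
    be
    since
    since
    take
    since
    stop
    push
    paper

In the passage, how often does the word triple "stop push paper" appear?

Scanning the 23 overlapping trigram windows for "stop push paper":
  position 2–4: stop push paper
  position 23–25: stop push paper

2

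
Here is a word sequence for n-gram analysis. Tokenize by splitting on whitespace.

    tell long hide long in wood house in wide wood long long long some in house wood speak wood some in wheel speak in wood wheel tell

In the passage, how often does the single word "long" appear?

5

Scanning the 27 tokens for "long":
  position 2: long
  position 4: long
  position 11: long
  position 12: long
  position 13: long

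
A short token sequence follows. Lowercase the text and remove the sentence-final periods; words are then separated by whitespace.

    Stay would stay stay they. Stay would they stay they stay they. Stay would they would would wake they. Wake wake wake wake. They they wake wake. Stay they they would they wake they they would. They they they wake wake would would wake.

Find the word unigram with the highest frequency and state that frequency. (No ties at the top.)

Unigram frequencies (highest first):
  they: 16
  wake: 11
  would: 9
  stay: 8

"they", 16 times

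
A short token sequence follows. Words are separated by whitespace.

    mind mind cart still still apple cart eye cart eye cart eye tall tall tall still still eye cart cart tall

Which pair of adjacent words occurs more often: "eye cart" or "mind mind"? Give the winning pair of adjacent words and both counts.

"eye cart": 3 occurrences
"mind mind": 1 occurrence

"eye cart" (3 vs 1)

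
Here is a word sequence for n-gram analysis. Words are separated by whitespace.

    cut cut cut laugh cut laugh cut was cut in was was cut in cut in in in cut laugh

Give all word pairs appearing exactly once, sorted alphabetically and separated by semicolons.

cut was; in was; was was

Bigram counts meeting the condition (exactly once):
  cut was: 1
  in was: 1
  was was: 1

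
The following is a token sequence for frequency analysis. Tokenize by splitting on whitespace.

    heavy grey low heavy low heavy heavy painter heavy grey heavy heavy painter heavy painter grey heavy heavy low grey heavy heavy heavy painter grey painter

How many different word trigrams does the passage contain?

26 tokens → 24 trigram windows in total.
Repeated trigrams (each contributes count−1 duplicates):
  grey heavy heavy: 3
  heavy heavy painter: 3
  heavy painter grey: 2
  heavy painter heavy: 2
6 duplicate windows → 24 − 6 = 18 distinct.

18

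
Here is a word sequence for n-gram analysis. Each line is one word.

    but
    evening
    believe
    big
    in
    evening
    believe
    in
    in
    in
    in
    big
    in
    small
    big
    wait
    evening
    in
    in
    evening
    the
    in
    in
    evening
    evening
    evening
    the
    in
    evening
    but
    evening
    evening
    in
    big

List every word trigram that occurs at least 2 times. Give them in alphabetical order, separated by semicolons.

evening the in; in in evening; in in in

Trigram counts meeting the condition (at least 2 times):
  evening the in: 2
  in in evening: 2
  in in in: 2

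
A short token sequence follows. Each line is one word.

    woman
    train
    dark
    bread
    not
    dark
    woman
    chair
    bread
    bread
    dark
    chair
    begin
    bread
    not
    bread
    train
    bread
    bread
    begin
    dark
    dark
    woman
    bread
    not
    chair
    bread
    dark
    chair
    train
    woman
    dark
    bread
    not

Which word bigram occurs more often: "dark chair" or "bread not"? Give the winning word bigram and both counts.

"dark chair": 2 occurrences
"bread not": 4 occurrences

"bread not" (4 vs 2)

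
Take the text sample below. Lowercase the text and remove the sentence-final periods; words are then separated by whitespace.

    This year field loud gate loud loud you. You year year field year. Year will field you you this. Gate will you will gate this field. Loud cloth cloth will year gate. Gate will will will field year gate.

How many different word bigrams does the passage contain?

39 tokens → 38 bigram windows in total.
Repeated bigrams (each contributes count−1 duplicates):
  field loud: 2
  field year: 2
  gate will: 2
  will field: 2
  will will: 2
  year field: 2
  year gate: 2
  year year: 2
  … (1 more repeated)
9 duplicate windows → 38 − 9 = 29 distinct.

29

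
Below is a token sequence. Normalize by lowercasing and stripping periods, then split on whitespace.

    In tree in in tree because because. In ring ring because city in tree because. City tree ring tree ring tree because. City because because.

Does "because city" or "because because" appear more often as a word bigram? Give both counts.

"because city": 3 occurrences
"because because": 2 occurrences

"because city" (3 vs 2)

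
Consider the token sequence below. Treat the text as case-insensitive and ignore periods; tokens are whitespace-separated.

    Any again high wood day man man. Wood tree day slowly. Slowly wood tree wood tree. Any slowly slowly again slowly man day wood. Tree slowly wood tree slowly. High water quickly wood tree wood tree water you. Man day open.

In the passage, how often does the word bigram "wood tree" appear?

Scanning the 40 overlapping bigram windows for "wood tree":
  position 8–9: wood tree
  position 13–14: wood tree
  position 15–16: wood tree
  position 24–25: wood tree
  position 27–28: wood tree
  position 33–34: wood tree
  position 35–36: wood tree

7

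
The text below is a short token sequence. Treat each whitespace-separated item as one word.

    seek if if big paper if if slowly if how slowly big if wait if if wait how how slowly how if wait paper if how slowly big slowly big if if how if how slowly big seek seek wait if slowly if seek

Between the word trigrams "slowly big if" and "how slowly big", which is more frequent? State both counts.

"how slowly big" (3 vs 2)

"slowly big if": 2 occurrences
"how slowly big": 3 occurrences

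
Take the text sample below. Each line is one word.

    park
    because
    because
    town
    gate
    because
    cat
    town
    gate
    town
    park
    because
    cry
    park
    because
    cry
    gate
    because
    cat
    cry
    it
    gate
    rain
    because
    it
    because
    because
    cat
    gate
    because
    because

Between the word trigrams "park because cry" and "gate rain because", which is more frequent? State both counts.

"park because cry" (2 vs 1)

"park because cry": 2 occurrences
"gate rain because": 1 occurrence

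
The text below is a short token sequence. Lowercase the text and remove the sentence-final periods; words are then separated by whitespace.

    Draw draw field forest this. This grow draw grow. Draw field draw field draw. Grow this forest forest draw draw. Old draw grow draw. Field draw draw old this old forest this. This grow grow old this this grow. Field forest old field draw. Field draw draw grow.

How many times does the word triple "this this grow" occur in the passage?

3

Scanning the 46 overlapping trigram windows for "this this grow":
  position 5–7: this this grow
  position 32–34: this this grow
  position 37–39: this this grow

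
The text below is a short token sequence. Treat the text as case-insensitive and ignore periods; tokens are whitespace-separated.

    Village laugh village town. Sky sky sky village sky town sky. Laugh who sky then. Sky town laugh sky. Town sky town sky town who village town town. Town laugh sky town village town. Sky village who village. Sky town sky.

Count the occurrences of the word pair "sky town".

7

Scanning the 40 overlapping bigram windows for "sky town":
  position 9–10: sky town
  position 16–17: sky town
  position 19–20: sky town
  position 21–22: sky town
  position 23–24: sky town
  position 31–32: sky town
  position 39–40: sky town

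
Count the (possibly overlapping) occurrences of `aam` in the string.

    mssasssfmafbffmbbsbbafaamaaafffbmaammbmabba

2

Sliding a length-3 window over the 43 characters (41 positions):
  position 23–25: aam
  position 34–36: aam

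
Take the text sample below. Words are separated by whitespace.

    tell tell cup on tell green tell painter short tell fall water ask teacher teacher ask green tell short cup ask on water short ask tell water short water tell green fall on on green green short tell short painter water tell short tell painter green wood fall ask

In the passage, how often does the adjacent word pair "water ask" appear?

Scanning the 48 overlapping bigram windows for "water ask":
  position 12–13: water ask

1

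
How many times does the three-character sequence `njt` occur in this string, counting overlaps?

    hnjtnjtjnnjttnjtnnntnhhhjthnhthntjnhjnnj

Sliding a length-3 window over the 40 characters (38 positions):
  position 2–4: njt
  position 5–7: njt
  position 10–12: njt
  position 14–16: njt

4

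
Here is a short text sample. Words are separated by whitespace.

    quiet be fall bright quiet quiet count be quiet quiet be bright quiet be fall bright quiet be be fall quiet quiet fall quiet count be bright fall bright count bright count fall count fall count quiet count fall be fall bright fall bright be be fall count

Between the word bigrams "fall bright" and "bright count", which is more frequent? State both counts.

"fall bright": 5 occurrences
"bright count": 2 occurrences

"fall bright" (5 vs 2)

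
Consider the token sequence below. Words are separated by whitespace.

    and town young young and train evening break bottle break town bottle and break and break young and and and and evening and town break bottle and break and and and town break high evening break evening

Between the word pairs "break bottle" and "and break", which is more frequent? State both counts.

"break bottle": 2 occurrences
"and break": 3 occurrences

"and break" (3 vs 2)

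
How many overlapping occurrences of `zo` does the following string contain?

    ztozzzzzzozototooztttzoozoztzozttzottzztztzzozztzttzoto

8

Sliding a length-2 window over the 55 characters (54 positions):
  position 9–10: zo
  position 11–12: zo
  position 22–23: zo
  position 25–26: zo
  position 29–30: zo
  position 34–35: zo
  position 44–45: zo
  position 52–53: zo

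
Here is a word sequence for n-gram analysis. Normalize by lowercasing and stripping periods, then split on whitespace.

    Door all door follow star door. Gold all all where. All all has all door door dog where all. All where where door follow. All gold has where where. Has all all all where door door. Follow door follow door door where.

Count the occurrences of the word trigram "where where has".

1

Scanning the 40 overlapping trigram windows for "where where has":
  position 28–30: where where has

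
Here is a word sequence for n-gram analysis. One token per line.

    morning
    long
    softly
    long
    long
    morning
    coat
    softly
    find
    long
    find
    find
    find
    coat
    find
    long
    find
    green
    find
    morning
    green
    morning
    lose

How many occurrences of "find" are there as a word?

Scanning the 23 tokens for "find":
  position 9: find
  position 11: find
  position 12: find
  position 13: find
  position 15: find
  position 17: find
  position 19: find

7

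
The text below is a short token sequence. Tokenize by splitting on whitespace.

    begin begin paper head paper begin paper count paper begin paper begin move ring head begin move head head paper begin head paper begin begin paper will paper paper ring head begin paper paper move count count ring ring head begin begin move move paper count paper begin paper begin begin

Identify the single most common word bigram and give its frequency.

Bigram frequencies (highest first):
  paper begin: 7
  begin paper: 6
  begin begin: 4
  head paper: 3
  begin move: 3
  ring head: 3
  … (19 more, each ≤ 3)

"paper begin", 7 times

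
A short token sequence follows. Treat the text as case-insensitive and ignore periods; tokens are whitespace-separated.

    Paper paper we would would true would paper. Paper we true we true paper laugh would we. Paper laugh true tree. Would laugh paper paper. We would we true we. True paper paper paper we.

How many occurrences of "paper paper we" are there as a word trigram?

4

Scanning the 33 overlapping trigram windows for "paper paper we":
  position 1–3: paper paper we
  position 8–10: paper paper we
  position 24–26: paper paper we
  position 33–35: paper paper we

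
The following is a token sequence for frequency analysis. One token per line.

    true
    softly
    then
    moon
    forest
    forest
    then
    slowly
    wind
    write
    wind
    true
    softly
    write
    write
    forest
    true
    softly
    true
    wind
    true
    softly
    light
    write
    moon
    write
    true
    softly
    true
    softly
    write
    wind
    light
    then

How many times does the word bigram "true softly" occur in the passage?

6

Scanning the 33 overlapping bigram windows for "true softly":
  position 1–2: true softly
  position 12–13: true softly
  position 17–18: true softly
  position 21–22: true softly
  position 27–28: true softly
  position 29–30: true softly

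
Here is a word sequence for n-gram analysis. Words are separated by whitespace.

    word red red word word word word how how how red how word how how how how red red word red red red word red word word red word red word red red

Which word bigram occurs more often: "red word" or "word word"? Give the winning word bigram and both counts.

"red word" (6 vs 4)

"red word": 6 occurrences
"word word": 4 occurrences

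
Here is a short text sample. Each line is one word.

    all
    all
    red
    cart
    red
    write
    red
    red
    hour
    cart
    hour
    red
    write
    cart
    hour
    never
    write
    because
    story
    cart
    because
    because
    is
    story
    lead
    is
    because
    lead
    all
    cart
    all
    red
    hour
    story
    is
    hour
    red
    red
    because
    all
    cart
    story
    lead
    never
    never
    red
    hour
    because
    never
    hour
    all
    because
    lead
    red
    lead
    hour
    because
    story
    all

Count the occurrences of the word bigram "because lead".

2

Scanning the 58 overlapping bigram windows for "because lead":
  position 27–28: because lead
  position 52–53: because lead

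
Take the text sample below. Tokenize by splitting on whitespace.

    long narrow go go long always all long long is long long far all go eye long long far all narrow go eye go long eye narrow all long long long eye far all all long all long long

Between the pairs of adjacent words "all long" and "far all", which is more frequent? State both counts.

"all long": 4 occurrences
"far all": 3 occurrences

"all long" (4 vs 3)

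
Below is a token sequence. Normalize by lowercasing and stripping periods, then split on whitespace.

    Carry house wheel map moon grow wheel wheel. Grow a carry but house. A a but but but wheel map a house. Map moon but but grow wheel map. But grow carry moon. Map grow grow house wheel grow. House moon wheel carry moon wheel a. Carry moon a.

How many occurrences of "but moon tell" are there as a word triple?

Scanning the 47 overlapping trigram windows for "but moon tell":
  (none found)

0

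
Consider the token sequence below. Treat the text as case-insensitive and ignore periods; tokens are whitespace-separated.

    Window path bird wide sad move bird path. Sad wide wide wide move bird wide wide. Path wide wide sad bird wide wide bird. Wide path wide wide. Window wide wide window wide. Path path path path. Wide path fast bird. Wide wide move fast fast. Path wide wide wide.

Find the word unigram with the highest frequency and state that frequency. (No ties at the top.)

Unigram frequencies (highest first):
  wide: 22
  path: 10
  bird: 6
  window: 3
  sad: 3
  move: 3
  … (1 more, each ≤ 3)

"wide", 22 times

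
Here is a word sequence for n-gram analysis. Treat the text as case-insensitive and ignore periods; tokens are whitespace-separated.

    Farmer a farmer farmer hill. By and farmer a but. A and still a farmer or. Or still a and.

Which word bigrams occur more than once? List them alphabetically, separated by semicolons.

Bigram counts meeting the condition (more than once):
  a and: 2
  a farmer: 2
  farmer a: 2
  still a: 2

a and; a farmer; farmer a; still a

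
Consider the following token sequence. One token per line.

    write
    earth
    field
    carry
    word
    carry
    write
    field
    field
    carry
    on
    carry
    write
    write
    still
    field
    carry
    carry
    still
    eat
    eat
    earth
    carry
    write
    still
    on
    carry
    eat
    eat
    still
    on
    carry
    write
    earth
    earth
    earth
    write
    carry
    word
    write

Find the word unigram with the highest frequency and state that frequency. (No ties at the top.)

"carry", 10 times

Unigram frequencies (highest first):
  carry: 10
  write: 8
  earth: 5
  field: 4
  still: 4
  eat: 4
  … (2 more, each ≤ 3)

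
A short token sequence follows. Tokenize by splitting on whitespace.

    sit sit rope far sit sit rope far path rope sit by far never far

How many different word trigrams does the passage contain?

15 tokens → 13 trigram windows in total.
Repeated trigrams (each contributes count−1 duplicates):
  sit rope far: 2
  sit sit rope: 2
2 duplicate windows → 13 − 2 = 11 distinct.

11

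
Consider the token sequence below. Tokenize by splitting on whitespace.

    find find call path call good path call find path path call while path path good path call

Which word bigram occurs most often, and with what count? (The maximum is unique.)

"path call", 4 times

Bigram frequencies (highest first):
  path call: 4
  good path: 2
  path path: 2
  find find: 1
  find call: 1
  call path: 1
  … (6 more, each ≤ 1)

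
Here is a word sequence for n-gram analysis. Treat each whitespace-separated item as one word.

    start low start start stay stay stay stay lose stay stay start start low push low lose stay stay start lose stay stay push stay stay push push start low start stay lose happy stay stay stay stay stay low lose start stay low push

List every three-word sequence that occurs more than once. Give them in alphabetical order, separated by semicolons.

lose stay stay; start low start; stay stay push; stay stay start; stay stay stay

Trigram counts meeting the condition (more than once):
  lose stay stay: 3
  start low start: 2
  stay stay push: 2
  stay stay start: 2
  stay stay stay: 5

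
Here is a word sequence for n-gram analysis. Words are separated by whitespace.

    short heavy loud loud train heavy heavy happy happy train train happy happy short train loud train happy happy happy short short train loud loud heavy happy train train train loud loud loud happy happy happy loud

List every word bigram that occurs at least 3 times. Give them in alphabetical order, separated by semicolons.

Bigram counts meeting the condition (at least 3 times):
  happy happy: 6
  loud loud: 4
  train loud: 3
  train train: 3

happy happy; loud loud; train loud; train train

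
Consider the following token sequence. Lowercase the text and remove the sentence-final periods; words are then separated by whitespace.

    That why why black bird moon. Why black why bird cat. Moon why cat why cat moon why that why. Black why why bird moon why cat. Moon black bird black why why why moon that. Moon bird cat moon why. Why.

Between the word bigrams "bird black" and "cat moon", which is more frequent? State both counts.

"cat moon" (4 vs 1)

"bird black": 1 occurrence
"cat moon": 4 occurrences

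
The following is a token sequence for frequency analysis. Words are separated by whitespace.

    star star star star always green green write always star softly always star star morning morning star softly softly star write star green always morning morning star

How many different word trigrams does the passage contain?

23

27 tokens → 25 trigram windows in total.
Repeated trigrams (each contributes count−1 duplicates):
  morning morning star: 2
  star star star: 2
2 duplicate windows → 25 − 2 = 23 distinct.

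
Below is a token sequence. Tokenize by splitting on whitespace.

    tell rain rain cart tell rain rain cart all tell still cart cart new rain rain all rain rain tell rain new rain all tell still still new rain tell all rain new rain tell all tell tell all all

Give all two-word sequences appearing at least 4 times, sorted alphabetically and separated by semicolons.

Bigram counts meeting the condition (at least 4 times):
  new rain: 4
  rain rain: 4

new rain; rain rain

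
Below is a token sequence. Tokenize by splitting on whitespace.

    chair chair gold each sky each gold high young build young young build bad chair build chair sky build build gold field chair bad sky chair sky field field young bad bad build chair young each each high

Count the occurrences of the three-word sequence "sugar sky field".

0

Scanning the 36 overlapping trigram windows for "sugar sky field":
  (none found)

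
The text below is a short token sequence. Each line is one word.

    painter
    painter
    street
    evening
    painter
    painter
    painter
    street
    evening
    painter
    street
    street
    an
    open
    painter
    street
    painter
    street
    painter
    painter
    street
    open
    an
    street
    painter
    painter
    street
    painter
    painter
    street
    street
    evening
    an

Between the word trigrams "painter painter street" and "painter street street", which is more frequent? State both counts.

"painter painter street": 5 occurrences
"painter street street": 2 occurrences

"painter painter street" (5 vs 2)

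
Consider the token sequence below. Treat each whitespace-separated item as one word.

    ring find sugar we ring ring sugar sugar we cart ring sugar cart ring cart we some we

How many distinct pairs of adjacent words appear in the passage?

14

18 tokens → 17 bigram windows in total.
Repeated bigrams (each contributes count−1 duplicates):
  cart ring: 2
  ring sugar: 2
  sugar we: 2
3 duplicate windows → 17 − 3 = 14 distinct.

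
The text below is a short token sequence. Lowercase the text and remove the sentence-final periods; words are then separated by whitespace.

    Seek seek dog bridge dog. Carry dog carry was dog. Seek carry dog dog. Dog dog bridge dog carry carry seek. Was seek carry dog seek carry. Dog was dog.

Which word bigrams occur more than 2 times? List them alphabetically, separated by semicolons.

carry dog; dog carry; dog dog; seek carry

Bigram counts meeting the condition (more than 2 times):
  carry dog: 4
  dog carry: 3
  dog dog: 3
  seek carry: 3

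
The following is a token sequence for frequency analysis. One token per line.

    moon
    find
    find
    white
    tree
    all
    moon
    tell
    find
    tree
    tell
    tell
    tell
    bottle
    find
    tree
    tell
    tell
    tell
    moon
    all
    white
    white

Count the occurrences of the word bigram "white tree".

1

Scanning the 22 overlapping bigram windows for "white tree":
  position 4–5: white tree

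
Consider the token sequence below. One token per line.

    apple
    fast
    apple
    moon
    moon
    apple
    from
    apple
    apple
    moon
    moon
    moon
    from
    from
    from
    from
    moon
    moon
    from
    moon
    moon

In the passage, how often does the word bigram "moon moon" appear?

Scanning the 20 overlapping bigram windows for "moon moon":
  position 4–5: moon moon
  position 10–11: moon moon
  position 11–12: moon moon
  position 17–18: moon moon
  position 20–21: moon moon

5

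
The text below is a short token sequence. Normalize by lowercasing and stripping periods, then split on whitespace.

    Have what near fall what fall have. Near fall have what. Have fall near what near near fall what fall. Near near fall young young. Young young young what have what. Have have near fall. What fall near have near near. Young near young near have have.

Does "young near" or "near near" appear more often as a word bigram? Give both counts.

"near near" (3 vs 2)

"young near": 2 occurrences
"near near": 3 occurrences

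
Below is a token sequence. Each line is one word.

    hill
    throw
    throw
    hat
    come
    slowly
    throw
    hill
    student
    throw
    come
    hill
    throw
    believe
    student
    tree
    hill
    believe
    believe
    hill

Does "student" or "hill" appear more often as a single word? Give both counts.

"student": 2 occurrences
"hill": 5 occurrences

"hill" (5 vs 2)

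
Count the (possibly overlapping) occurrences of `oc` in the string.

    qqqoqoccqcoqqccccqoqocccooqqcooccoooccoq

4

Sliding a length-2 window over the 40 characters (39 positions):
  position 6–7: oc
  position 21–22: oc
  position 31–32: oc
  position 36–37: oc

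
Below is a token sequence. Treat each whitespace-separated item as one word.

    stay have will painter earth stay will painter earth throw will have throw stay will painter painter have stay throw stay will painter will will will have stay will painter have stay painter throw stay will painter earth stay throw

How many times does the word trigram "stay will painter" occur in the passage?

5

Scanning the 38 overlapping trigram windows for "stay will painter":
  position 6–8: stay will painter
  position 14–16: stay will painter
  position 21–23: stay will painter
  position 28–30: stay will painter
  position 35–37: stay will painter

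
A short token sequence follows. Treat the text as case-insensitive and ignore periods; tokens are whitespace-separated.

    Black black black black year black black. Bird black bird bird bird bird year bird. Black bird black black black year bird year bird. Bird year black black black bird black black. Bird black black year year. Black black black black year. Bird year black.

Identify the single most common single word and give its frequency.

"black", 23 times

Unigram frequencies (highest first):
  black: 23
  bird: 13
  year: 9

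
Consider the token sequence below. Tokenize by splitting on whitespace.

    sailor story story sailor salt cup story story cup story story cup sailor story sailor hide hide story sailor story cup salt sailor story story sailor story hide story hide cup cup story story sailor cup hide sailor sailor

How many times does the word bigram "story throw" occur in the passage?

0

Scanning the 38 overlapping bigram windows for "story throw":
  (none found)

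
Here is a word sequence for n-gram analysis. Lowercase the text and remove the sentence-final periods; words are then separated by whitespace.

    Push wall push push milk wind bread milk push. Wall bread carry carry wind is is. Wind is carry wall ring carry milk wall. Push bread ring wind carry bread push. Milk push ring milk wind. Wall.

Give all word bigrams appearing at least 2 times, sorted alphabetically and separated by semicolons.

Bigram counts meeting the condition (at least 2 times):
  milk push: 2
  milk wind: 2
  push milk: 2
  push wall: 2
  wall push: 2
  wind is: 2

milk push; milk wind; push milk; push wall; wall push; wind is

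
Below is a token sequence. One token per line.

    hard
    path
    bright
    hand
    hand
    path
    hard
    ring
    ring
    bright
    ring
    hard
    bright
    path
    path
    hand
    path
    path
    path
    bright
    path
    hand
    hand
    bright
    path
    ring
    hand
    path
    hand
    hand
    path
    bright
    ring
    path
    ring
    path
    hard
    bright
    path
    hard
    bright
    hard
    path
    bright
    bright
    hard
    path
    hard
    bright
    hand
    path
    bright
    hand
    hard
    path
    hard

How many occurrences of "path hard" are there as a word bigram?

5

Scanning the 55 overlapping bigram windows for "path hard":
  position 6–7: path hard
  position 36–37: path hard
  position 39–40: path hard
  position 47–48: path hard
  position 55–56: path hard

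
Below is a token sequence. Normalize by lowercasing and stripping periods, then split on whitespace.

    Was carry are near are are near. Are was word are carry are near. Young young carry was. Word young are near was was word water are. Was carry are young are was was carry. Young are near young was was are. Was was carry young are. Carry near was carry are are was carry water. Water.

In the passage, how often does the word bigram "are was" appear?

Scanning the 56 overlapping bigram windows for "are was":
  position 8–9: are was
  position 27–28: are was
  position 32–33: are was
  position 42–43: are was
  position 53–54: are was

5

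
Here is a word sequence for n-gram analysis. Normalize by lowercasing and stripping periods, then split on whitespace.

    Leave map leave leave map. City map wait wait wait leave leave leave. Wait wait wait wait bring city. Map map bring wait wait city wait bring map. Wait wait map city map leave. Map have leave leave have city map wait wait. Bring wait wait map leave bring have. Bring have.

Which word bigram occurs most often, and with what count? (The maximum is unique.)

"wait wait", 9 times

Bigram frequencies (highest first):
  wait wait: 9
  leave leave: 4
  city map: 4
  leave map: 3
  map leave: 3
  map wait: 3
  … (19 more, each ≤ 3)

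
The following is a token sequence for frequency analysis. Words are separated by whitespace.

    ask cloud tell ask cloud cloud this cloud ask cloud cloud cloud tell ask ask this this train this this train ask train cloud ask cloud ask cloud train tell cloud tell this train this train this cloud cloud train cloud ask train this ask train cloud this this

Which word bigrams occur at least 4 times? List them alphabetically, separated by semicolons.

Bigram counts meeting the condition (at least 4 times):
  ask cloud: 5
  cloud ask: 4
  cloud cloud: 4
  this train: 4
  train this: 4

ask cloud; cloud ask; cloud cloud; this train; train this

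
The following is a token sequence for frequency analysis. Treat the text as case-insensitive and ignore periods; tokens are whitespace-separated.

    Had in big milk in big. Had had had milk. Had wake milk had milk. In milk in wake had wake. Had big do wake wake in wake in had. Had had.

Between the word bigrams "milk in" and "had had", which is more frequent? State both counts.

"had had" (4 vs 3)

"milk in": 3 occurrences
"had had": 4 occurrences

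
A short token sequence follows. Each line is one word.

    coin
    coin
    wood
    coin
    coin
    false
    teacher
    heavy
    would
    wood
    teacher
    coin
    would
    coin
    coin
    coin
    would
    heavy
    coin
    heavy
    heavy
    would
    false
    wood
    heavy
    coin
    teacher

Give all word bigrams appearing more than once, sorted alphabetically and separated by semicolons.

coin coin; coin would; heavy coin; heavy would

Bigram counts meeting the condition (more than once):
  coin coin: 4
  coin would: 2
  heavy coin: 2
  heavy would: 2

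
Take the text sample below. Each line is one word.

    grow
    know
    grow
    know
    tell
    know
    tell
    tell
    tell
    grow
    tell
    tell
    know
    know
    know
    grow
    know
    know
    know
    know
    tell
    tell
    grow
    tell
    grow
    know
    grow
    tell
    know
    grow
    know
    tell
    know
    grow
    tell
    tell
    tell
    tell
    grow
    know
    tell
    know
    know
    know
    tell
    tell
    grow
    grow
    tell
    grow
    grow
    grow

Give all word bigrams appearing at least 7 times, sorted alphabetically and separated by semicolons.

Bigram counts meeting the condition (at least 7 times):
  know know: 7
  tell tell: 8

know know; tell tell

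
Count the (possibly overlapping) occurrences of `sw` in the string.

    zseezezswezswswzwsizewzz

3

Sliding a length-2 window over the 24 characters (23 positions):
  position 8–9: sw
  position 12–13: sw
  position 14–15: sw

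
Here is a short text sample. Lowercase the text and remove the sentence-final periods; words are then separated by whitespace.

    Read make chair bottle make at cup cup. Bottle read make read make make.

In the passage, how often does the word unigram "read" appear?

Scanning the 14 tokens for "read":
  position 1: read
  position 10: read
  position 12: read

3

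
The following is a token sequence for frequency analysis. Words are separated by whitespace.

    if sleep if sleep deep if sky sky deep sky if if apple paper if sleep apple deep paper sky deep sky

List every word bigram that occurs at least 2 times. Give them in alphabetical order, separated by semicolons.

deep sky; if sleep; sky deep

Bigram counts meeting the condition (at least 2 times):
  deep sky: 2
  if sleep: 3
  sky deep: 2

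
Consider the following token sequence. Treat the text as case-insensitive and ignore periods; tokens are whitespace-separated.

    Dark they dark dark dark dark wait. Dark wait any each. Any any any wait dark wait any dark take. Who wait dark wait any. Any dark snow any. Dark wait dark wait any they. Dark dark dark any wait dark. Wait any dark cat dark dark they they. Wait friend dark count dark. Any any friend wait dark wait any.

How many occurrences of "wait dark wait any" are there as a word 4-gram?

6

Scanning the 58 overlapping 4-gram windows for "wait dark wait any":
  position 7–10: wait dark wait any
  position 15–18: wait dark wait any
  position 22–25: wait dark wait any
  position 31–34: wait dark wait any
  position 40–43: wait dark wait any
  position 58–61: wait dark wait any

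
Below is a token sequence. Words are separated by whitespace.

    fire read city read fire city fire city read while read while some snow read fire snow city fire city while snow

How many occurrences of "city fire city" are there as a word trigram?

2

Scanning the 20 overlapping trigram windows for "city fire city":
  position 6–8: city fire city
  position 18–20: city fire city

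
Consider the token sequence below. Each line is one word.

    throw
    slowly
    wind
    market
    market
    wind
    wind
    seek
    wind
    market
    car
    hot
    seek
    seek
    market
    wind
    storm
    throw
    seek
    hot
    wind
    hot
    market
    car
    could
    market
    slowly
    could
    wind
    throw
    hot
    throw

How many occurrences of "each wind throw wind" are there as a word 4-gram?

0

Scanning the 29 overlapping 4-gram windows for "each wind throw wind":
  (none found)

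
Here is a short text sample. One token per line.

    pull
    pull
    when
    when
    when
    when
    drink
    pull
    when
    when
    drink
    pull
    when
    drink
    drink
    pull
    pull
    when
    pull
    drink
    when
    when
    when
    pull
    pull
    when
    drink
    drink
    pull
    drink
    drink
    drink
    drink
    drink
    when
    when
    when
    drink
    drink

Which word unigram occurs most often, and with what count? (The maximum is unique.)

Unigram frequencies (highest first):
  when: 15
  drink: 14
  pull: 10

"when", 15 times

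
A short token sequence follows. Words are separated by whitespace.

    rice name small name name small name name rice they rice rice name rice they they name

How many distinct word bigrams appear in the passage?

10

17 tokens → 16 bigram windows in total.
Repeated bigrams (each contributes count−1 duplicates):
  name name: 2
  name rice: 2
  name small: 2
  rice name: 2
  rice they: 2
  small name: 2
6 duplicate windows → 16 − 6 = 10 distinct.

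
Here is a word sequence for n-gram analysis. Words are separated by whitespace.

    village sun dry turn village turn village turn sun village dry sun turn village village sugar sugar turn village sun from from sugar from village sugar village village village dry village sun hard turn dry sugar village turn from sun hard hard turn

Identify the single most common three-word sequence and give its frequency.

"turn village turn", 2 times

Trigram frequencies (highest first):
  turn village turn: 2
  village sun dry: 1
  sun dry turn: 1
  dry turn village: 1
  village turn village: 1
  village turn sun: 1
  … (34 more, each ≤ 1)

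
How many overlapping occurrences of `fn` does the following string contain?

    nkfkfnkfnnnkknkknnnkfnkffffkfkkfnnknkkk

Sliding a length-2 window over the 39 characters (38 positions):
  position 5–6: fn
  position 8–9: fn
  position 21–22: fn
  position 32–33: fn

4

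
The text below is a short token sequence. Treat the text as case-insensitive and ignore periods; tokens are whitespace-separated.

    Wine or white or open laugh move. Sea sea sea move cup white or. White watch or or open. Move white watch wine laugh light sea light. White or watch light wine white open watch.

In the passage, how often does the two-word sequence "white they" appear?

0

Scanning the 34 overlapping bigram windows for "white they":
  (none found)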